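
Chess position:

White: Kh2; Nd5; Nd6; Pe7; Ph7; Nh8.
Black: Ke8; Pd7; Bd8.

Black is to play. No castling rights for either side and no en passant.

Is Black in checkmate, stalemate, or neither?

checkmate

Black to move; black king on e8.
In check: yes, from the white knight on d6.
King squares — d7: own pawn; e7: attacked by Nd5; f7: attacked by Nd6; d8: own bishop; f8: attacked by Pe7.
Legal moves for Black: none.
In check with no legal moves → checkmate.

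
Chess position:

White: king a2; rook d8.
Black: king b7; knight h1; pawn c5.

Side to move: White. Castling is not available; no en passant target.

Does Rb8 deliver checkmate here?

After Rb8: black king on b7; in check: yes, from the white rook on b8.
Black has 5 legal replies: Kxb8, Kc7, Ka7, Kc6, Ka6.
In check but a legal move exists → not checkmate.

no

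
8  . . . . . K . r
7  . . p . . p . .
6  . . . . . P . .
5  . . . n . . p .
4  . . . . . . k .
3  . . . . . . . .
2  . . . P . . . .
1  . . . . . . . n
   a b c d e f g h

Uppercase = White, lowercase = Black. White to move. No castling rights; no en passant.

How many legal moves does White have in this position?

White to move; king on f8.
In check: yes, from the black rook on h8.
Legal moves: Kg7, Kxf7.
Count: 2.

2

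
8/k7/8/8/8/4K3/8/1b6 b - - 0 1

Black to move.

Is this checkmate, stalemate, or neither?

Black to move; black king on a7.
In check: no.
Legal moves for Black: Kb8, Ka8, Kb7, Kb6, Ka6, Bh7, Bg6, Bf5, Be4, Bd3, Bc2, Ba2.
Black has 12 legal moves and is not in check → neither.

neither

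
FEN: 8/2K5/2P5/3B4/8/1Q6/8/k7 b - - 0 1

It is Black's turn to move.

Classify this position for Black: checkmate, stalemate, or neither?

Black to move; black king on a1.
In check: no.
King squares — b1: attacked by Qb3; a2: attacked by Qb3; b2: attacked by Qb3.
Legal moves for Black: none.
Not in check and no legal moves → stalemate.

stalemate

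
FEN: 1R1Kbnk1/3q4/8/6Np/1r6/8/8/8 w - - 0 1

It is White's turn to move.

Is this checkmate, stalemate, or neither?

White to move; white king on d8.
In check: yes, from the black queen on d7.
King squares — c7: attacked by Qd7; d7: attacked by Be8; e7: attacked by Qd7; c8: attacked by Qd7; e8: attacked by Qd7.
Legal moves for White: none.
In check with no legal moves → checkmate.

checkmate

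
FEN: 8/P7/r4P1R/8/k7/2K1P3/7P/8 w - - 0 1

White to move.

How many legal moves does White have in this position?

20

White to move; king on c3.
In check: no.
Legal moves: Rh8, Rh7, Rg6, Rh5, Rh4+, Rh3, Kd4, Kc4, Kd3, Kd2, Kc2, Kb2, a8=Q, a8=R, a8=B, a8=N, f7, e4, h3, h4.
Count: 20.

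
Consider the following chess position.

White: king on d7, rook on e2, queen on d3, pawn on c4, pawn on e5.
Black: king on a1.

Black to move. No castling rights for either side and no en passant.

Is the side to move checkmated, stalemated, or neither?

Black to move; black king on a1.
In check: no.
King squares — b1: attacked by Qd3; a2: attacked by Re2; b2: attacked by Re2.
Legal moves for Black: none.
Not in check and no legal moves → stalemate.

stalemate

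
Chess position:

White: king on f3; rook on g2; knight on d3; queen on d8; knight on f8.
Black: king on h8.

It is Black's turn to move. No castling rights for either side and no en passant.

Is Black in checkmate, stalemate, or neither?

stalemate

Black to move; black king on h8.
In check: no.
King squares — g7: attacked by Rg2; h7: attacked by Nf8; g8: attacked by Rg2.
Legal moves for Black: none.
Not in check and no legal moves → stalemate.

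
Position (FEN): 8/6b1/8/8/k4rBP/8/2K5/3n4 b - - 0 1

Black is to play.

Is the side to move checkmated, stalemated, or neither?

Black to move; black king on a4.
In check: no.
Legal moves for Black include: Bh8, Bf8, Bh6, Bf6, Be5, Bd4, Bc3, Bb2, Ba1, Rf8, Rf7, Rf6, Rf5, Rxg4, Re4, Rd4, Rc4+, Rb4, ... (list truncated; more exist).
Black has legal moves and is not in check → neither.

neither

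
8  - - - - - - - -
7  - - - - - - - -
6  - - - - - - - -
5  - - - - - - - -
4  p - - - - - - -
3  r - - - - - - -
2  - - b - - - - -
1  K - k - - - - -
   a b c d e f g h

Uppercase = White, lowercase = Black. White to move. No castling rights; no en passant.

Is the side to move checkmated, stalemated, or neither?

White to move; white king on a1.
In check: yes, from the black rook on a3.
King squares — b1: attacked by Kc1; a2: attacked by Ra3; b2: attacked by Kc1.
Legal moves for White: none.
In check with no legal moves → checkmate.

checkmate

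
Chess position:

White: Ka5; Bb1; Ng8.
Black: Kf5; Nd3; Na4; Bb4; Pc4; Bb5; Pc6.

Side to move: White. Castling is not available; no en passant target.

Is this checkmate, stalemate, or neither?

checkmate

White to move; white king on a5.
In check: yes, from the black bishop on b4.
King squares — a4: attacked by Bb5; b4: attacked by Nd3; b5: attacked by Pc6; a6: attacked by Bb5; b6: attacked by Na4.
Legal moves for White: none.
In check with no legal moves → checkmate.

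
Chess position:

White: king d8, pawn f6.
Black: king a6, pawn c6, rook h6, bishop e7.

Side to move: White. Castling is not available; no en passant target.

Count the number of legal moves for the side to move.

6

White to move; king on d8.
In check: yes, from the black bishop on e7.
Legal moves: Ke8, Kc8, Kxe7, Kd7, Kc7, fxe7.
Count: 6.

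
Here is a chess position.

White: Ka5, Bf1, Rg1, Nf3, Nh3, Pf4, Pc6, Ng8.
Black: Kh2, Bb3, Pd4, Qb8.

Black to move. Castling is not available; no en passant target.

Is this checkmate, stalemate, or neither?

checkmate

Black to move; black king on h2.
In check: yes, from the white knight on f3.
King squares — g1: attacked by Nf3; h1: attacked by Rg1; g2: attacked by Bf1; g3: attacked by Rg1; h3: attacked by Bf1.
Legal moves for Black: none.
In check with no legal moves → checkmate.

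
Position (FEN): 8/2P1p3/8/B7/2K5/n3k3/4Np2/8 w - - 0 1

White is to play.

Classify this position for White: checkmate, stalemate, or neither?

neither

White to move; white king on c4.
In check: yes, from the black knight on a3.
King squares — b3: available; c3: available; d3: attacked by Ke3; b4: available; d4: attacked by Ke3; b5: attacked by Na3; c5: available; d5: available.
Legal moves for White: Kd5, Kc5, Kb4, Kc3, Kb3.
White is in check but has 5 legal moves → neither.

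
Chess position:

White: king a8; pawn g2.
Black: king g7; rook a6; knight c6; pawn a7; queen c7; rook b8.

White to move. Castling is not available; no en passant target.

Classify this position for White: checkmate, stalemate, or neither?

White to move; white king on a8.
In check: yes, from the black rook on b8.
King squares — a7: attacked by Ra6; b7: attacked by Qc7; b8: attacked by Nc6.
Legal moves for White: none.
In check with no legal moves → checkmate.

checkmate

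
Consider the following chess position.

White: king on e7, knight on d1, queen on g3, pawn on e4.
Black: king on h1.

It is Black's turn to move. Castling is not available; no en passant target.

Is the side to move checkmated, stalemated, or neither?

Black to move; black king on h1.
In check: no.
King squares — g1: attacked by Qg3; g2: attacked by Qg3; h2: attacked by Qg3.
Legal moves for Black: none.
Not in check and no legal moves → stalemate.

stalemate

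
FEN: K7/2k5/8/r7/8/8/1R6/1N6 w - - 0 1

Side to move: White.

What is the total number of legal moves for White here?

0

White to move; king on a8.
In check: yes, from the black rook on a5.
Legal moves: none.
Count: 0.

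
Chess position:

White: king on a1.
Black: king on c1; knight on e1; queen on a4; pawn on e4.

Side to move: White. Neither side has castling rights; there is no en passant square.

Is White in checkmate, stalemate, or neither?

checkmate

White to move; white king on a1.
In check: yes, from the black queen on a4.
King squares — b1: attacked by Kc1; a2: attacked by Qa4; b2: attacked by Kc1.
Legal moves for White: none.
In check with no legal moves → checkmate.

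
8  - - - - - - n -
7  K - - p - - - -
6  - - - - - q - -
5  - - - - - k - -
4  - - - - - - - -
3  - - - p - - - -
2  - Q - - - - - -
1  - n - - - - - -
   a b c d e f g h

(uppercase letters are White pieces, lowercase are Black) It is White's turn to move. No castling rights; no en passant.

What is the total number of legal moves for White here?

White to move; king on a7.
In check: no.
Legal moves: Kb8, Ka8, Kb7, Qb8, Qb7, Qxf6+, Qb6, Qe5+, Qb5+, Qd4, Qb4, Qc3, Qb3, Qa3, Qh2, Qg2, Qf2+, Qe2, Qd2, Qc2, Qa2, Qc1, Qxb1, Qa1.
Count: 24.

24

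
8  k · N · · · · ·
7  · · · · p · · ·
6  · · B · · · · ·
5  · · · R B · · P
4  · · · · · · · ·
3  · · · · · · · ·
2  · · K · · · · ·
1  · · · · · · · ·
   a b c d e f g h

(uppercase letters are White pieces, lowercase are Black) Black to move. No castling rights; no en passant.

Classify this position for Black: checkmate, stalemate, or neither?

Black to move; black king on a8.
In check: yes, from the white bishop on c6.
King squares — a7: attacked by Nc8; b7: attacked by Bc6; b8: attacked by Be5.
Legal moves for Black: none.
In check with no legal moves → checkmate.

checkmate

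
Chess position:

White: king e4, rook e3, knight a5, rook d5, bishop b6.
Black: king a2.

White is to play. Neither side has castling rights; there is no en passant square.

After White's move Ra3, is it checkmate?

no

After Ra3: black king on a2; in check: yes, from the white rook on a3.
Black has 3 legal replies: Kxa3, Kb2, Kb1.
In check but a legal move exists → not checkmate.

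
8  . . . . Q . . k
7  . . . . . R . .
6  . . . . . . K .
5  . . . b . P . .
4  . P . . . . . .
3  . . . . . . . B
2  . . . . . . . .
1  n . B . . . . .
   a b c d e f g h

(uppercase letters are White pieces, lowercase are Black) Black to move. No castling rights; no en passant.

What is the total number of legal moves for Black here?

Black to move; king on h8.
In check: yes, from the white queen on e8.
Legal moves: none.
Count: 0.

0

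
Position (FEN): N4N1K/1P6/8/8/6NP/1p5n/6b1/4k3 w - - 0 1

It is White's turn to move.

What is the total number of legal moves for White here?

White to move; king on h8.
In check: no.
Legal moves: Kg8, Kh7, Kg7, Nh7, Nd7, Ng6, Ne6, Nc7, Nb6, Nh6, Nf6, Ne5, Ne3, Nh2, Nf2, b8=Q, b8=R, b8=B, b8=N, h5.
Count: 20.

20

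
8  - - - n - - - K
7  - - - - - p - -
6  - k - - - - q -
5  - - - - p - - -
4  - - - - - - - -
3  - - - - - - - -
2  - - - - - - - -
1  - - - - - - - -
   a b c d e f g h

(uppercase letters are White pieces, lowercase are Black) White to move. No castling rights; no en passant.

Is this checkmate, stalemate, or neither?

White to move; white king on h8.
In check: no.
King squares — g7: attacked by Qg6; h7: attacked by Qg6; g8: attacked by Qg6.
Legal moves for White: none.
Not in check and no legal moves → stalemate.

stalemate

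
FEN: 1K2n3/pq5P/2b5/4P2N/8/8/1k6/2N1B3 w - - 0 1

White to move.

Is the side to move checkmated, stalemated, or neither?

checkmate

White to move; white king on b8.
In check: yes, from the black queen on b7.
King squares — a7: attacked by Qb7; b7: attacked by Bc6; c7: attacked by Qb7; a8: attacked by Qb7; c8: attacked by Qb7.
Legal moves for White: none.
In check with no legal moves → checkmate.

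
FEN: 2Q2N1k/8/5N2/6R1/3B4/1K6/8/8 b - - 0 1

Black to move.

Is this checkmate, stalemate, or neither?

Black to move; black king on h8.
In check: no.
King squares — g7: attacked by Rg5; h7: attacked by Nf6; g8: attacked by Rg5.
Legal moves for Black: none.
Not in check and no legal moves → stalemate.

stalemate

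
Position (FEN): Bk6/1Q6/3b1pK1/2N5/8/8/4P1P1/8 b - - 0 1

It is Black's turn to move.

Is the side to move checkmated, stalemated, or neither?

checkmate

Black to move; black king on b8.
In check: yes, from the white queen on b7.
King squares — a7: attacked by Qb7; b7: attacked by Nc5; c7: attacked by Qb7; a8: attacked by Qb7; c8: attacked by Qb7.
Legal moves for Black: none.
In check with no legal moves → checkmate.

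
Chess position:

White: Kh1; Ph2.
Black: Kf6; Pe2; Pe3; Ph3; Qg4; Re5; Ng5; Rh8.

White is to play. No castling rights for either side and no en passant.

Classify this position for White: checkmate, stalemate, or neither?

stalemate

White to move; white king on h1.
In check: no.
King squares — g1: attacked by Qg4; g2: attacked by Ph3; h2: own pawn.
Legal moves for White: none.
Not in check and no legal moves → stalemate.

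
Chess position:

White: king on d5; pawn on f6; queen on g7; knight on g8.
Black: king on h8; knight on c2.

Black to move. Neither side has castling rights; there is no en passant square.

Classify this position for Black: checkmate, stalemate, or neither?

checkmate

Black to move; black king on h8.
In check: yes, from the white queen on g7.
King squares — g7: attacked by Pf6; h7: attacked by Qg7; g8: attacked by Qg7.
Legal moves for Black: none.
In check with no legal moves → checkmate.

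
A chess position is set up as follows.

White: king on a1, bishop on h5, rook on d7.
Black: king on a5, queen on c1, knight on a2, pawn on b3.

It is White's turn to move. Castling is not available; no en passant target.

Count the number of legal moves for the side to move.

White to move; king on a1.
In check: yes, from the black queen on c1.
Legal moves: none.
Count: 0.

0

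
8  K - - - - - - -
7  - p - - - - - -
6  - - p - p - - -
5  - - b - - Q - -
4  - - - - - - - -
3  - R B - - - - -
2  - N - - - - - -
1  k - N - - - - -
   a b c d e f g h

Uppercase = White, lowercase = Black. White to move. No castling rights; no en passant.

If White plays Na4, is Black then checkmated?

After Na4: black king on a1; in check: yes, from the white bishop on c3.
King squares — b1: attacked by Rb3; a2: attacked by Nc1; b2: attacked by Rb3.
Black has no legal moves → checkmate.

yes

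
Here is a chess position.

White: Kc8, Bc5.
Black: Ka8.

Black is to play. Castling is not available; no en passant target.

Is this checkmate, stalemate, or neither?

stalemate

Black to move; black king on a8.
In check: no.
King squares — a7: attacked by Bc5; b7: attacked by Kc8; b8: attacked by Kc8.
Legal moves for Black: none.
Not in check and no legal moves → stalemate.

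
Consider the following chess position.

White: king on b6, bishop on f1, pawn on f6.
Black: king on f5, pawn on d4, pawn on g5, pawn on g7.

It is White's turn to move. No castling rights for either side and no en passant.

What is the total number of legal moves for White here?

White to move; king on b6.
In check: no.
Legal moves: Kc7, Kb7, Ka7, Kc6, Ka6, Kc5, Kb5, Ka5, Ba6, Bb5, Bc4, Bh3+, Bd3+, Bg2, Be2, fxg7, f7.
Count: 17.

17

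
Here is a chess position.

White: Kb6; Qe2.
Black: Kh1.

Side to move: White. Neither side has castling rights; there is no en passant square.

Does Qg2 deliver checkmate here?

no

After Qg2: black king on h1; in check: yes, from the white queen on g2.
Black has 1 legal reply: Kxg2.
In check but a legal move exists → not checkmate.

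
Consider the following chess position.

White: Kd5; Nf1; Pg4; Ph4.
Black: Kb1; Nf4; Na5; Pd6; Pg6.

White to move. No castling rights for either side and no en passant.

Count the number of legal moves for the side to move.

3

White to move; king on d5.
In check: yes, from the black knight on f4.
Legal moves: Kxd6, Ke4, Kd4.
Count: 3.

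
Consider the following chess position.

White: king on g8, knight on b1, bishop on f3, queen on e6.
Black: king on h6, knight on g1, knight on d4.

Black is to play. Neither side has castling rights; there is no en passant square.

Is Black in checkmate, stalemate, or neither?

neither

Black to move; black king on h6.
In check: yes, from the white queen on e6.
King squares — g5: available; h5: attacked by Bf3; g6: attacked by Qe6; g7: attacked by Kg8; h7: attacked by Kg8.
Legal moves for Black: Kg5, Nxe6.
Black is in check but has 2 legal moves → neither.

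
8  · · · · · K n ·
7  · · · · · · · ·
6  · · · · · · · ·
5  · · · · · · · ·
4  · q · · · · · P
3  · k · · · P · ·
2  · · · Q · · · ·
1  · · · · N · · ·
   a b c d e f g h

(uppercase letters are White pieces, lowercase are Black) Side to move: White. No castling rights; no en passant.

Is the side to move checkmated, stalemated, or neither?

White to move; white king on f8.
In check: yes, from the black queen on b4.
King squares — e7: attacked by Qb4; f7: available; g7: available; e8: available; g8: available.
Legal moves for White: Kxg8, Ke8, Kg7, Kf7, Qd6, Qxb4+.
White is in check but has 6 legal moves → neither.

neither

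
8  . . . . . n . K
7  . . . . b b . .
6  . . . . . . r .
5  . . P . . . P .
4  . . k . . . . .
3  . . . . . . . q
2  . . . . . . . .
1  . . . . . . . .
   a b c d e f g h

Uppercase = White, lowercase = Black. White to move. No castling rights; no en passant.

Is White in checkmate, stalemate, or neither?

White to move; white king on h8.
In check: yes, from the black queen on h3.
King squares — g7: attacked by Rg6; h7: attacked by Qh3; g8: attacked by Rg6.
Legal moves for White: none.
In check with no legal moves → checkmate.

checkmate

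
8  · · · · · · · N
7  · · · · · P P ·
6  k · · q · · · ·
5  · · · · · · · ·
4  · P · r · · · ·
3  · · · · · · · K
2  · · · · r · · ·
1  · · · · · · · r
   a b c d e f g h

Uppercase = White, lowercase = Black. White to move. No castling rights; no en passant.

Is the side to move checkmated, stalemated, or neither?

White to move; white king on h3.
In check: yes, from the black rook on h1.
King squares — g2: attacked by Re2; h2: attacked by Rh1; g3: attacked by Qd6; g4: attacked by Rd4; h4: attacked by Rh1.
Legal moves for White: none.
In check with no legal moves → checkmate.

checkmate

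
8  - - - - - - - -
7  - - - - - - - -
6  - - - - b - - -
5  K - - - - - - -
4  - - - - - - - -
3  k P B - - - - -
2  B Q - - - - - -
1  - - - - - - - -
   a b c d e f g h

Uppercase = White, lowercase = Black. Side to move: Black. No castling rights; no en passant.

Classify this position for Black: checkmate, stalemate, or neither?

Black to move; black king on a3.
In check: yes, from the white queen on b2.
King squares — a2: attacked by Qb2; b2: attacked by Bc3; b3: attacked by Ba2; a4: attacked by Pb3; b4: attacked by Bc3.
Legal moves for Black: none.
In check with no legal moves → checkmate.

checkmate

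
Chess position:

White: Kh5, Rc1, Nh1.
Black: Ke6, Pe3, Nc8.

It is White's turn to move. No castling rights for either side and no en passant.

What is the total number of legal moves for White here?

White to move; king on h5.
In check: no.
Legal moves: Kh6, Kg6, Kg5, Kh4, Kg4, Ng3, Nf2, Rxc8, Rc7, Rc6+, Rc5, Rc4, Rc3, Rc2, Rg1, Rf1, Re1, Rd1, Rb1, Ra1.
Count: 20.

20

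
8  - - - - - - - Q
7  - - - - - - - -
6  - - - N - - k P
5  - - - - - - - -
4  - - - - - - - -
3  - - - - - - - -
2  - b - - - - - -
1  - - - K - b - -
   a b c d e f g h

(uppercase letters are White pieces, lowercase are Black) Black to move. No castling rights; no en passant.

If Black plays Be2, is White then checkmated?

no

After Be2: white king on d1; in check: yes, from the black bishop on e2.
White has 4 legal replies: Kxe2, Kd2, Kc2, Ke1.
In check but a legal move exists → not checkmate.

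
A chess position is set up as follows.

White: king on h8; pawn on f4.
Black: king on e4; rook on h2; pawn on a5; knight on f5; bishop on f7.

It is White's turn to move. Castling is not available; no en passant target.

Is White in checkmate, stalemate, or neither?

White to move; white king on h8.
In check: yes, from the black rook on h2.
King squares — g7: attacked by Nf5; h7: attacked by Rh2; g8: attacked by Bf7.
Legal moves for White: none.
In check with no legal moves → checkmate.

checkmate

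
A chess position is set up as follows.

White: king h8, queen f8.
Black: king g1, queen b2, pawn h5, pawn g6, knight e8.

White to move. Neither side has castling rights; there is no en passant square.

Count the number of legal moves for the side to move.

4

White to move; king on h8.
In check: yes, from the black queen on b2.
Legal moves: Kg8, Kh7, Qg7, Qf6.
Count: 4.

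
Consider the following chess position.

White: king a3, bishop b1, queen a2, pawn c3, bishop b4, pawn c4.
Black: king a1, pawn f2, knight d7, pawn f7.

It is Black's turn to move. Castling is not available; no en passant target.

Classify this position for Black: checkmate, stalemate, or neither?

checkmate

Black to move; black king on a1.
In check: yes, from the white queen on a2.
King squares — b1: attacked by Qa2; a2: attacked by Bb1; b2: attacked by Qa2.
Legal moves for Black: none.
In check with no legal moves → checkmate.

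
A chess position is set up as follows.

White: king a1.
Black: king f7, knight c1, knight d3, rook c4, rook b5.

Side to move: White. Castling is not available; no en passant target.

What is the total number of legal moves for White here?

0

White to move; king on a1.
In check: no.
Legal moves: none.
Count: 0.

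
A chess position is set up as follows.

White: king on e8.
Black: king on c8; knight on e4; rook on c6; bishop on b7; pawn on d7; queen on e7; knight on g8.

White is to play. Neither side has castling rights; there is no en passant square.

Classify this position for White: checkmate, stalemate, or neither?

checkmate

White to move; white king on e8.
In check: yes, from the black queen on e7.
King squares — d7: attacked by Qe7; e7: attacked by Ng8; f7: attacked by Qe7; d8: attacked by Qe7; f8: attacked by Qe7.
Legal moves for White: none.
In check with no legal moves → checkmate.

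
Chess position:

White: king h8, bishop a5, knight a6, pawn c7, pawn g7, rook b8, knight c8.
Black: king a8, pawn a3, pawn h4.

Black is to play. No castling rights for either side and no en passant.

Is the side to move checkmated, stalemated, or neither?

checkmate

Black to move; black king on a8.
In check: yes, from the white rook on b8.
King squares — a7: attacked by Nc8; b7: attacked by Rb8; b8: attacked by Na6.
Legal moves for Black: none.
In check with no legal moves → checkmate.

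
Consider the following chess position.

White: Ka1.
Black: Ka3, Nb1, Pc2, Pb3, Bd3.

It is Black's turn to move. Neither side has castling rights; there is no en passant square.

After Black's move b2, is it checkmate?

yes

After b2: white king on a1; in check: yes, from the black pawn on b2.
King squares — b1: attacked by Pc2; a2: attacked by Ka3; b2: attacked by Ka3.
White has no legal moves → checkmate.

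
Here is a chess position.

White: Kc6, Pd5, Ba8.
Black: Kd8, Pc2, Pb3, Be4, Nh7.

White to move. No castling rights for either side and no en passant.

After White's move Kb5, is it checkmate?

After Kb5: black king on d8; in check: no.
Black is not in check, so this cannot be checkmate.

no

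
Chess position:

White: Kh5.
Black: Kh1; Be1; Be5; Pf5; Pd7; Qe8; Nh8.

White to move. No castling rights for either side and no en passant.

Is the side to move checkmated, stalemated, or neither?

White to move; white king on h5.
In check: yes, from the black queen on e8.
King squares — g4: attacked by Pf5; h4: attacked by Be1; g5: available; g6: attacked by Qe8; h6: available.
Legal moves for White: Kh6, Kg5.
White is in check but has 2 legal moves → neither.

neither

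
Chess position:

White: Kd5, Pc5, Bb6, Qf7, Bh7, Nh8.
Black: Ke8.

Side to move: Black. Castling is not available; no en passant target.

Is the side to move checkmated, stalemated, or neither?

checkmate

Black to move; black king on e8.
In check: yes, from the white queen on f7.
King squares — d7: attacked by Qf7; e7: attacked by Qf7; f7: attacked by Nh8; d8: attacked by Bb6; f8: attacked by Qf7.
Legal moves for Black: none.
In check with no legal moves → checkmate.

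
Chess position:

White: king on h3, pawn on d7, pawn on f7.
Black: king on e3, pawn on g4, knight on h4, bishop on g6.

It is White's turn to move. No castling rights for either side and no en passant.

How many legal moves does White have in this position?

4

White to move; king on h3.
In check: yes, from the black pawn on g4.
Legal moves: Kxh4, Kxg4, Kg3, Kh2.
Count: 4.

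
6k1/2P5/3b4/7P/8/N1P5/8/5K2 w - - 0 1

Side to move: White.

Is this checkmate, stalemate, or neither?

White to move; white king on f1.
In check: no.
Legal moves for White: Nb5, Nc4, Nc2, Nb1, Kg2, Kf2, Ke2, Kg1, Ke1, c8=Q+, c8=R+, c8=B, c8=N, h6, c4.
White has 15 legal moves and is not in check → neither.

neither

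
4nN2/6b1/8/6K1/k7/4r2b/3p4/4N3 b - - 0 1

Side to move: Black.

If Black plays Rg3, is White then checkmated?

no

After Rg3: white king on g5; in check: yes, from the black rook on g3.
White has 3 legal replies: Kh5, Kh4, Kf4.
In check but a legal move exists → not checkmate.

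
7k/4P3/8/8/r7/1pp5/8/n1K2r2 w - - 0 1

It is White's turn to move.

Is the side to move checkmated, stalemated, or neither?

checkmate

White to move; white king on c1.
In check: yes, from the black rook on f1.
King squares — b1: attacked by Rf1; d1: attacked by Rf1; b2: attacked by Pc3; c2: attacked by Na1; d2: attacked by Pc3.
Legal moves for White: none.
In check with no legal moves → checkmate.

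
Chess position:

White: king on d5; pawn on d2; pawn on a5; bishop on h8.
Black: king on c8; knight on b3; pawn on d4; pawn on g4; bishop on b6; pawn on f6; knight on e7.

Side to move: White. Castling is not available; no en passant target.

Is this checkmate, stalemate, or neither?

neither

White to move; white king on d5.
In check: yes, from the black knight on e7.
King squares — c4: available; d4: attacked by Nb3; e4: available; c5: attacked by Nb3; e5: attacked by Pf6; c6: attacked by Ne7; d6: available; e6: available.
Legal moves for White: Ke6, Kd6, Ke4, Kc4.
White is in check but has 4 legal moves → neither.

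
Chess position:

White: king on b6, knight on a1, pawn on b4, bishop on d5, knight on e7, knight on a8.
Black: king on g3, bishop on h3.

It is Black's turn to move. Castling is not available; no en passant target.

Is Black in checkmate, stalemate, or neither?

Black to move; black king on g3.
In check: no.
Legal moves for Black: Bc8, Bd7, Be6, Bf5, Bg4, Bg2, Bf1, Kh4, Kg4, Kf4, Kh2, Kf2.
Black has 12 legal moves and is not in check → neither.

neither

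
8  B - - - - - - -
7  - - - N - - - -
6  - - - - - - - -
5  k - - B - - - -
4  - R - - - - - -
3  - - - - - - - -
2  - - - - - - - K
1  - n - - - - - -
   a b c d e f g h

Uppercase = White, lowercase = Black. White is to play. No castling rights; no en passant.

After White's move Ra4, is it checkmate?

After Ra4: black king on a5; in check: yes, from the white rook on a4.
Black has 2 legal replies: Kb5, Kxa4.
In check but a legal move exists → not checkmate.

no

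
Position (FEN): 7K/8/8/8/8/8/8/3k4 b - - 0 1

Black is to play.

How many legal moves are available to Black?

Black to move; king on d1.
In check: no.
Legal moves: Ke2, Kd2, Kc2, Ke1, Kc1.
Count: 5.

5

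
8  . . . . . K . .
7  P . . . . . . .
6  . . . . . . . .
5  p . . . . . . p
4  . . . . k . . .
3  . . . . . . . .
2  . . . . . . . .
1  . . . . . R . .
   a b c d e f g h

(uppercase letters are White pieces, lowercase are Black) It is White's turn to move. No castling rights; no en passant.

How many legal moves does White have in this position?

White to move; king on f8.
In check: no.
Legal moves: Kg8, Ke8, Kg7, Kf7, Ke7, Rf7, Rf6, Rf5, Rf4+, Rf3, Rf2, Rh1, Rg1, Re1+, Rd1, Rc1, Rb1, Ra1, a8=Q+, a8=R, a8=B+, a8=N.
Count: 22.

22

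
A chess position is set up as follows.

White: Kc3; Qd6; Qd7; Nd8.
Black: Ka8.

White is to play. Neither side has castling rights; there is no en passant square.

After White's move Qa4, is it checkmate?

After Qa4: black king on a8; in check: yes, from the white queen on a4.
King squares — a7: attacked by Qa4; b7: attacked by Nd8; b8: attacked by Qd6.
Black has no legal moves → checkmate.

yes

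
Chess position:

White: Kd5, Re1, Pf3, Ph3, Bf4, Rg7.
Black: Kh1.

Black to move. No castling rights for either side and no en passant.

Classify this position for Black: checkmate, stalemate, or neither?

Black to move; black king on h1.
In check: yes, from the white rook on e1.
King squares — g1: attacked by Re1; g2: attacked by Rg7; h2: attacked by Bf4.
Legal moves for Black: none.
In check with no legal moves → checkmate.

checkmate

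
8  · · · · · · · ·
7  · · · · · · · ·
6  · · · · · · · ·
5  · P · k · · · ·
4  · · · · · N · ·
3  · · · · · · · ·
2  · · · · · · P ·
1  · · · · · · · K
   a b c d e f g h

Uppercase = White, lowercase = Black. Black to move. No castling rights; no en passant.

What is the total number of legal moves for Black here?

6

Black to move; king on d5.
In check: yes, from the white knight on f4.
Legal moves: Kd6, Ke5, Kc5, Ke4, Kd4, Kc4.
Count: 6.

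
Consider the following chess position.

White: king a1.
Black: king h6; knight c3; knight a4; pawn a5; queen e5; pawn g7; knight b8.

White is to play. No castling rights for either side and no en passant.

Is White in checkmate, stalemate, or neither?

White to move; white king on a1.
In check: no.
King squares — b1: attacked by Nc3; a2: attacked by Nc3; b2: attacked by Na4.
Legal moves for White: none.
Not in check and no legal moves → stalemate.

stalemate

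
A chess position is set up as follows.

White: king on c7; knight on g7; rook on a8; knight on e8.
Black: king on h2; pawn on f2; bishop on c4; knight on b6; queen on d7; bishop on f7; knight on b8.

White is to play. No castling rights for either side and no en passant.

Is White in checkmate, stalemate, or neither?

neither

White to move; white king on c7.
In check: yes, from the black queen on d7.
King squares — b6: available; c6: attacked by Qd7; d6: attacked by Qd7; b7: attacked by Qd7; d7: attacked by Nb6; b8: available; c8: attacked by Nb6; d8: attacked by Qd7.
Legal moves for White: Kxb8, Kxb6.
White is in check but has 2 legal moves → neither.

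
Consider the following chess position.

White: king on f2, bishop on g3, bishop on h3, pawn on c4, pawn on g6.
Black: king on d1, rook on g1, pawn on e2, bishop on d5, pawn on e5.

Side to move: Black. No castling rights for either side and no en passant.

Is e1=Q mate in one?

After e1=Q: white king on f2; in check: yes, from the black queen on e1.
King squares — e1: attacked by Kd1; f1: attacked by Qe1; g1: attacked by Qe1; e2: attacked by Kd1; g2: attacked by Rg1; e3: attacked by Qe1; f3: attacked by Bd5; g3: own bishop.
White has no legal moves → checkmate.

yes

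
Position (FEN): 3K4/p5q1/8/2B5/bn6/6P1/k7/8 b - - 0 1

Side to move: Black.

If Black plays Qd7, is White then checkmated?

yes

After Qd7: white king on d8; in check: yes, from the black queen on d7.
King squares — c7: attacked by Qd7; d7: attacked by Ba4; e7: attacked by Qd7; c8: attacked by Qd7; e8: attacked by Qd7.
White has no legal moves → checkmate.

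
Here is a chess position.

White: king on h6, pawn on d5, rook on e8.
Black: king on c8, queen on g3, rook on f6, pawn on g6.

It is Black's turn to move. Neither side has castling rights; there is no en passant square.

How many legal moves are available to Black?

Black to move; king on c8.
In check: yes, from the white rook on e8.
Legal moves: Kd7, Kc7, Kb7.
Count: 3.

3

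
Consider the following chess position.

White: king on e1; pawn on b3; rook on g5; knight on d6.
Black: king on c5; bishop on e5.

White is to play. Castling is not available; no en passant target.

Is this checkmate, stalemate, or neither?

neither

White to move; white king on e1.
In check: no.
Legal moves for White include: Ne8, Nc8, Nf7, Nb7+, Nf5, Nb5, Ne4+, Nc4, Rg8, Rg7, Rg6, Rh5, Rf5, Rxe5+, Rg4, Rg3, Rg2, Rg1, ... (list truncated; more exist).
White has legal moves and is not in check → neither.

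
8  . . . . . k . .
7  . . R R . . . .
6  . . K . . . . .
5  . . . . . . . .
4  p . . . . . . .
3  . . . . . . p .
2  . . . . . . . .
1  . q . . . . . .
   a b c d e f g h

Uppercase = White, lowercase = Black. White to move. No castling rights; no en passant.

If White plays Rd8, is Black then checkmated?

After Rd8: black king on f8; in check: yes, from the white rook on d8.
King squares — e7: attacked by Rc7; f7: attacked by Rc7; g7: attacked by Rc7; e8: attacked by Rd8; g8: attacked by Rd8.
Black has no legal moves → checkmate.

yes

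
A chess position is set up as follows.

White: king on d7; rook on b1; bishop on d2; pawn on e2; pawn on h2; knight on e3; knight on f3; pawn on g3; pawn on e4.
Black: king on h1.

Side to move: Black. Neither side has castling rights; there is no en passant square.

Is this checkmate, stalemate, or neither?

Black to move; black king on h1.
In check: yes, from the white rook on b1.
King squares — g1: attacked by Rb1; g2: attacked by Ne3; h2: attacked by Nf3.
Legal moves for Black: none.
In check with no legal moves → checkmate.

checkmate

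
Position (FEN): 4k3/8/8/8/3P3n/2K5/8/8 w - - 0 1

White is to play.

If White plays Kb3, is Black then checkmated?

After Kb3: black king on e8; in check: no.
Black is not in check, so this cannot be checkmate.

no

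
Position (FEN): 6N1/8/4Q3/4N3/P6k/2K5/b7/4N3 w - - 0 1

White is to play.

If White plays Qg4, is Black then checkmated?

After Qg4: black king on h4; in check: yes, from the white queen on g4.
King squares — g3: attacked by Qg4; h3: attacked by Qg4; g4: attacked by Ne5; g5: attacked by Qg4; h5: attacked by Qg4.
Black has no legal moves → checkmate.

yes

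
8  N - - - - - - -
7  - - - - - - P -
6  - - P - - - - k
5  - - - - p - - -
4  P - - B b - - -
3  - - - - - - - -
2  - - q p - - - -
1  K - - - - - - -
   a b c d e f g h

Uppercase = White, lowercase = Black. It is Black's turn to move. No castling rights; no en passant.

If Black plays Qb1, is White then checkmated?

After Qb1: white king on a1; in check: yes, from the black queen on b1.
King squares — b1: attacked by Be4; a2: attacked by Qb1; b2: attacked by Qb1.
White has no legal moves → checkmate.

yes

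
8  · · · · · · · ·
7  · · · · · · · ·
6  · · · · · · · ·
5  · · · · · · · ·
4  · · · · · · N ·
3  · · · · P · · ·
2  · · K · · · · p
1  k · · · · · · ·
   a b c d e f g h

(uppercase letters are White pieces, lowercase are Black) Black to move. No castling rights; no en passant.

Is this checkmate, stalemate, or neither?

neither

Black to move; black king on a1.
In check: no.
Legal moves for Black: Ka2, h1=Q, h1=R, h1=B, h1=N.
Black has 5 legal moves and is not in check → neither.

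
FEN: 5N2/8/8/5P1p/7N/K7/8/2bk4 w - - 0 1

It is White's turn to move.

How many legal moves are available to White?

White to move; king on a3.
In check: yes, from the black bishop on c1.
Legal moves: Kb4, Ka4, Kb3, Ka2.
Count: 4.

4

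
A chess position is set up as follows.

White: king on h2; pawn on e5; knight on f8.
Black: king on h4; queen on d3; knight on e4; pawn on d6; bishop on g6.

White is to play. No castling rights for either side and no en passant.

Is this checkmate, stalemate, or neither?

White to move; white king on h2.
In check: no.
Legal moves for White: Nh7, Nd7, Nxg6+, Ne6, Kg2, Kh1, Kg1, exd6, e6.
White has 9 legal moves and is not in check → neither.

neither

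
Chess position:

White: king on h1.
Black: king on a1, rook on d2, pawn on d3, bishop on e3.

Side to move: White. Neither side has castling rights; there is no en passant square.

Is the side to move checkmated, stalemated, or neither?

White to move; white king on h1.
In check: no.
King squares — g1: attacked by Be3; g2: attacked by Rd2; h2: attacked by Rd2.
Legal moves for White: none.
Not in check and no legal moves → stalemate.

stalemate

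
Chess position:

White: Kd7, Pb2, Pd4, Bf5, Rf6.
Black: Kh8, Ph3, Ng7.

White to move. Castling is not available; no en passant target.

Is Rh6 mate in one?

no

After Rh6: black king on h8; in check: yes, from the white rook on h6.
Black has 1 legal reply: Kg8.
In check but a legal move exists → not checkmate.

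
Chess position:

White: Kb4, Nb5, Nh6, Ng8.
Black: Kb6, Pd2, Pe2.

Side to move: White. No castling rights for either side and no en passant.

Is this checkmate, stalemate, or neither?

neither

White to move; white king on b4.
In check: no.
Legal moves for White: Ne7, Nf6, Nf7, Nf5, Ng4, Nc7, Na7, Nd6, Nd4, Nc3, Na3, Kc4, Ka4, Kc3, Kb3, Ka3.
White has 16 legal moves and is not in check → neither.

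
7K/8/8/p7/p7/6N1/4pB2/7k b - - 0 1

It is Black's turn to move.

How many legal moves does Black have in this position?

2

Black to move; king on h1.
In check: yes, from the white knight on g3.
Legal moves: Kh2, Kg2.
Count: 2.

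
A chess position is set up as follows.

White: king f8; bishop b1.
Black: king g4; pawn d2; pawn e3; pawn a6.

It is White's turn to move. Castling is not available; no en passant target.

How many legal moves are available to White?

White to move; king on f8.
In check: no.
Legal moves: Kg8, Ke8, Kg7, Kf7, Ke7, Bh7, Bg6, Bf5+, Be4, Bd3, Bc2, Ba2.
Count: 12.

12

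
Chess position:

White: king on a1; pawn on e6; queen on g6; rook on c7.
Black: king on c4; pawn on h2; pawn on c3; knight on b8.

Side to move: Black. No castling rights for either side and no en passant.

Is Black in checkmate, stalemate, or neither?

Black to move; black king on c4.
In check: yes, from the white rook on c7.
King squares — b3: available; c3: own pawn; d3: attacked by Qg6; b4: available; d4: available; b5: available; c5: attacked by Rc7; d5: available.
Legal moves for Black: Kd5, Kb5, Kd4, Kb4, Kb3, Nc6.
Black is in check but has 6 legal moves → neither.

neither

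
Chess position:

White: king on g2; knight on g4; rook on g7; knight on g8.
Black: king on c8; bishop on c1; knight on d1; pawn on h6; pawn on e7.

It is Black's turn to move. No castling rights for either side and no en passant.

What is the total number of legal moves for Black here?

18

Black to move; king on c8.
In check: no.
Legal moves: Kd8, Kb8, Kd7, Kc7, Kb7, Ne3+, Nc3, Nf2, Nb2, Bg5, Bf4, Be3, Ba3, Bd2, Bb2, e6, h5, e5.
Count: 18.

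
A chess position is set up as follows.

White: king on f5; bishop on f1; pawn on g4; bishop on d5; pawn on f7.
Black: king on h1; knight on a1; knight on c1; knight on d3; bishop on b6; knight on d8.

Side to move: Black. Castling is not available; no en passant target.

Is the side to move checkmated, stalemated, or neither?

Black to move; black king on h1.
In check: yes, from the white bishop on d5.
Legal moves for Black: Kh2, Kg1.
Black is in check but has 2 legal moves → neither.

neither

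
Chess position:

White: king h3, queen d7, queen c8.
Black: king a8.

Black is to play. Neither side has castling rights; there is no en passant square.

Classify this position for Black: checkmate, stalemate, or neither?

Black to move; black king on a8.
In check: yes, from the white queen on c8.
King squares — a7: attacked by Qd7; b7: attacked by Qd7; b8: attacked by Qc8.
Legal moves for Black: none.
In check with no legal moves → checkmate.

checkmate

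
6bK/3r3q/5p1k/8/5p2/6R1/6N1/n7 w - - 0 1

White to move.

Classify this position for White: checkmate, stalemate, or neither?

checkmate

White to move; white king on h8.
In check: yes, from the black queen on h7.
King squares — g7: attacked by Kh6; h7: attacked by Kh6; g8: attacked by Qh7.
Legal moves for White: none.
In check with no legal moves → checkmate.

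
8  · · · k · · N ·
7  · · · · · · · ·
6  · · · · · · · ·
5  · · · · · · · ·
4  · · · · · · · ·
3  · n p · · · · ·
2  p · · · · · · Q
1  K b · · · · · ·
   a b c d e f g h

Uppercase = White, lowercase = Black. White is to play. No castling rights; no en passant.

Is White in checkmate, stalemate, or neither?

White to move; white king on a1.
In check: yes, from the black knight on b3.
King squares — b1: attacked by Pa2; a2: attacked by Bb1; b2: attacked by Pc3.
Legal moves for White: none.
In check with no legal moves → checkmate.

checkmate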